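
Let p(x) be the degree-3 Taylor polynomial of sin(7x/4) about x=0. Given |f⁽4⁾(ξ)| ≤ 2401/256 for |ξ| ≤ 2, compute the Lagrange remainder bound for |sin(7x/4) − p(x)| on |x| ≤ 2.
2401/384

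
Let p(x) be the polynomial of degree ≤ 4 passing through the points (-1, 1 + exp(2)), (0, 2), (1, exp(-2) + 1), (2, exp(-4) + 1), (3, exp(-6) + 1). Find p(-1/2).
(-70*exp(4) - 5 + 28*exp(2) + (35*exp(2) + 268)*exp(6))*exp(-6)/128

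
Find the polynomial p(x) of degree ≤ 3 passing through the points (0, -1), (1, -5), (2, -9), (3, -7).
x**3 - 3*x**2 - 2*x - 1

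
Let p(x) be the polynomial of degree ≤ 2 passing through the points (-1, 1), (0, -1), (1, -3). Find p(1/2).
-2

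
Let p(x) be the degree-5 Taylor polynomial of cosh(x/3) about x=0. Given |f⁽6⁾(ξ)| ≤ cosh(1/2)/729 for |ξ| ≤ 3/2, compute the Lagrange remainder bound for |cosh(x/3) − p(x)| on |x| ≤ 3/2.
cosh(1/2)/46080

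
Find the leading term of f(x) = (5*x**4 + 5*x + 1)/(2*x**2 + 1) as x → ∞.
5*x**2/2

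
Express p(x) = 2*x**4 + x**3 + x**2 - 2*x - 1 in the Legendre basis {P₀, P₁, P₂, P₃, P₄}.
(-4/15)P₀ + (-7/5)P₁ + (38/21)P₂ + (2/5)P₃ + (16/35)P₄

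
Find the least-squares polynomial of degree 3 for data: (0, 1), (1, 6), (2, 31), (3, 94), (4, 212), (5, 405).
17/18 + (1045/756)x + (199/252)x² + (163/54)x³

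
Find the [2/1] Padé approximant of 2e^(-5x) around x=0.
(25*x**2/3 - 20*x/3 + 2)/(5*x/3 + 1)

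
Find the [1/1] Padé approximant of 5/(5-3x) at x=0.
1/(1 - 3*x/5)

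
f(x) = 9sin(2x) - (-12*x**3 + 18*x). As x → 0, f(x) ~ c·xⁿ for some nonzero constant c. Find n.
5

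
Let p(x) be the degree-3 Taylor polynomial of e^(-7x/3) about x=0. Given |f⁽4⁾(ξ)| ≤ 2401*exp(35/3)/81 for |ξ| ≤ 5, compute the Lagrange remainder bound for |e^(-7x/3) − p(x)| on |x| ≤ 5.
1500625*exp(35/3)/1944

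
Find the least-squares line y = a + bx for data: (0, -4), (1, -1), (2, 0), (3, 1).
a = -17/5, b = 8/5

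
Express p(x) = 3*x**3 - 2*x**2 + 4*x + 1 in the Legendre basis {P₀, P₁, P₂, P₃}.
(1/3)P₀ + (29/5)P₁ + (-4/3)P₂ + (6/5)P₃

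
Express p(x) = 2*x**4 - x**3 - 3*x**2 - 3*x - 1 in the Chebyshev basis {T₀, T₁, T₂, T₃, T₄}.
(-7/4)T₀ + (-15/4)T₁ + (-1/2)T₂ + (-1/4)T₃ + (1/4)T₄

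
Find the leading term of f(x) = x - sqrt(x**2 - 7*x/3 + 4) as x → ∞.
7/6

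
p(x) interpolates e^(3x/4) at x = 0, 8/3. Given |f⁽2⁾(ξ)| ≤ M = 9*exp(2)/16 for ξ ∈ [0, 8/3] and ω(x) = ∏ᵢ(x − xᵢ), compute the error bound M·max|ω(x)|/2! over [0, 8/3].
exp(2)/2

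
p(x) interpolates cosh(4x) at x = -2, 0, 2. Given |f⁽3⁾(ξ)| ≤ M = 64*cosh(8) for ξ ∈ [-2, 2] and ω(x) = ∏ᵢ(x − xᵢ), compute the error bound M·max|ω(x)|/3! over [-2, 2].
512*sqrt(3)*cosh(8)/27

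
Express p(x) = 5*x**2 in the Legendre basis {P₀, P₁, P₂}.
(5/3)P₀ + (10/3)P₂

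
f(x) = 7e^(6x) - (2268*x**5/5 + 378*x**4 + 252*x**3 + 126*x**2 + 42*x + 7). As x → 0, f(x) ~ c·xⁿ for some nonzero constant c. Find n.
6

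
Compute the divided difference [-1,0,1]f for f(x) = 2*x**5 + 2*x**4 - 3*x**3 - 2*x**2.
0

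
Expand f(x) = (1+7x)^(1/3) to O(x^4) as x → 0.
1 + 7*x/3 - 49*x**2/9 + 1715*x**3/81 + O(x**4)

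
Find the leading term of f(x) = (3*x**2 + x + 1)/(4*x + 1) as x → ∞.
3*x/4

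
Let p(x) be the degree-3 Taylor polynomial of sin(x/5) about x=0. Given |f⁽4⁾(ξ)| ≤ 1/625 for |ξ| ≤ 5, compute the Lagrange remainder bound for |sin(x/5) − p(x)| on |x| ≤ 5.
1/24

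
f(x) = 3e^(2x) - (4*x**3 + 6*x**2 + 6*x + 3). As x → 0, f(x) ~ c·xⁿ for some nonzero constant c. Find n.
4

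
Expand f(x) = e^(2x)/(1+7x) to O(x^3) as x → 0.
1 - 5*x + 37*x**2 + O(x**3)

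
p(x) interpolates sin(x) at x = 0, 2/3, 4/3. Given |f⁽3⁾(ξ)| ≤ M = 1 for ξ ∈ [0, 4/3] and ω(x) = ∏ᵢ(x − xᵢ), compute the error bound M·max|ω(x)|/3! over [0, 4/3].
8*sqrt(3)/729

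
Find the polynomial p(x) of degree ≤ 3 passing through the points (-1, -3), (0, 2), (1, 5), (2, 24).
3*x**3 - x**2 + x + 2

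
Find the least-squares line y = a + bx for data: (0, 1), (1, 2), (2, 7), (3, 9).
a = 2/5, b = 29/10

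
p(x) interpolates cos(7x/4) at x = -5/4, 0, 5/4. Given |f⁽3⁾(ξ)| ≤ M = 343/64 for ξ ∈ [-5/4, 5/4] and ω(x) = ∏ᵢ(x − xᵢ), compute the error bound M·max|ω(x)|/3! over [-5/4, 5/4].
42875*sqrt(3)/110592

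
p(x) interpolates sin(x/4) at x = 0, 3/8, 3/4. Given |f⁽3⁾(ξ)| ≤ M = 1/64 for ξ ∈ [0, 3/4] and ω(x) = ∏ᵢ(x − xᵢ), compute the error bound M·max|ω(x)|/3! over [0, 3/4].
sqrt(3)/32768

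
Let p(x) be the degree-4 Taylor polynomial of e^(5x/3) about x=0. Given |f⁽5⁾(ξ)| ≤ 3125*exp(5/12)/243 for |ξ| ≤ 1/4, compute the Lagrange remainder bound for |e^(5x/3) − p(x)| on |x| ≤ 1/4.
625*exp(5/12)/5971968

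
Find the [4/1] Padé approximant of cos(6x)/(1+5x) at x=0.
(54*x**4 - 18*x**2 + 1)/(5*x + 1)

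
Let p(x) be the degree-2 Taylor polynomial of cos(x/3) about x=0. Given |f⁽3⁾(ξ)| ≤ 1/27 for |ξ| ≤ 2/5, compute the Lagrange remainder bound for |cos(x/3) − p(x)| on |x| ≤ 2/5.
4/10125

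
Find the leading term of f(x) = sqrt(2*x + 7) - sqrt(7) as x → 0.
sqrt(7)*x/7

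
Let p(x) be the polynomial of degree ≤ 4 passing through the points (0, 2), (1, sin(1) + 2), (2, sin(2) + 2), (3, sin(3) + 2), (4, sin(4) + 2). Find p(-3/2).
-693*sin(1)/32 + 315*sin(4)/128 - 385*sin(3)/32 + 2 + 1485*sin(2)/64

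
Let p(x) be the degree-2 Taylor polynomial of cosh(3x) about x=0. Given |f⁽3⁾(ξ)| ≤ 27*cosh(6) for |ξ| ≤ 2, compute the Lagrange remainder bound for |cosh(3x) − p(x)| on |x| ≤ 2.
36*cosh(6)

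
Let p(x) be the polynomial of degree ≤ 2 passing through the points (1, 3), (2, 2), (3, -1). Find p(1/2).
11/4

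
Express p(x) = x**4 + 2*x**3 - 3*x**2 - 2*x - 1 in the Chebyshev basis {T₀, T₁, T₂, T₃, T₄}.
(-17/8)T₀ + (-1/2)T₁ - T₂ + (1/2)T₃ + (1/8)T₄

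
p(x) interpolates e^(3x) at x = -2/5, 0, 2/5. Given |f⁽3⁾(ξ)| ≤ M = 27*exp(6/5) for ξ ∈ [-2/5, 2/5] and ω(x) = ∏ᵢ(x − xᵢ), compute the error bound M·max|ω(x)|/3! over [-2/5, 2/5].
8*sqrt(3)*exp(6/5)/125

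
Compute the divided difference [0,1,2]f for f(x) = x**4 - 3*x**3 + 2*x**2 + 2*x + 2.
0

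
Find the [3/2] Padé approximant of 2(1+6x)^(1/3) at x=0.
(112*x**3/15 + 168*x**2/5 + 84*x/5 + 2)/(8*x**2 + 32*x/5 + 1)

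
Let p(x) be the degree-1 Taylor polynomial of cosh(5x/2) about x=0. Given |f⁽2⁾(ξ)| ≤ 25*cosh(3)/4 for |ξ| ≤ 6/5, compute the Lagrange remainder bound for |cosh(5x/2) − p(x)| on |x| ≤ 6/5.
9*cosh(3)/2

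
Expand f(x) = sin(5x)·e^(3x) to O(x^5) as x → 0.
5*x + 15*x**2 + 5*x**3/3 - 40*x**4 + O(x**5)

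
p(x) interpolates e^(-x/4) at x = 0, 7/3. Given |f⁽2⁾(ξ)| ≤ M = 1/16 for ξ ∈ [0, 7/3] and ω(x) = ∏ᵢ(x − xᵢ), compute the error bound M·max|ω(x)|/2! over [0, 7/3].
49/1152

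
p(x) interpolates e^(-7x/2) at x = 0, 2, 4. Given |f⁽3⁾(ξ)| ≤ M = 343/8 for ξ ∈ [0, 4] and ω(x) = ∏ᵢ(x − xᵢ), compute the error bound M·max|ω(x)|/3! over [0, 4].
343*sqrt(3)/27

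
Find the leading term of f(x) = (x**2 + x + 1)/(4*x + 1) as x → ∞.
x/4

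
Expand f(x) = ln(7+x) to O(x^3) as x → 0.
log(7) + x/7 - x**2/98 + O(x**3)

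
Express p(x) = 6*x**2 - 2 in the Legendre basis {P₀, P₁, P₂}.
(4)P₂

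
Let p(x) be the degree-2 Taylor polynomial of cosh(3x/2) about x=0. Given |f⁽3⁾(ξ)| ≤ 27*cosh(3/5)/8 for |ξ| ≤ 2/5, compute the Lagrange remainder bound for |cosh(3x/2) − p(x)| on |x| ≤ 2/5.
9*cosh(3/5)/250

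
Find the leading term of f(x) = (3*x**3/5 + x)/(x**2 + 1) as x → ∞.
3*x/5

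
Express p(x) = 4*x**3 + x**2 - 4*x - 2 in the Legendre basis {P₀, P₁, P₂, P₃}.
(-5/3)P₀ + (-8/5)P₁ + (2/3)P₂ + (8/5)P₃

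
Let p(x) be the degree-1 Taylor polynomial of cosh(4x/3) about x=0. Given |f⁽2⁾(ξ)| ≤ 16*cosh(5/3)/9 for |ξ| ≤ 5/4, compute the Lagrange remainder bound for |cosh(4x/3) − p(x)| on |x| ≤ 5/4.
25*cosh(5/3)/18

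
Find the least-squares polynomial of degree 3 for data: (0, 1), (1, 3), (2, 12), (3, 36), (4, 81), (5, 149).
76/63 + (-260/189)x + (209/126)x² + (49/54)x³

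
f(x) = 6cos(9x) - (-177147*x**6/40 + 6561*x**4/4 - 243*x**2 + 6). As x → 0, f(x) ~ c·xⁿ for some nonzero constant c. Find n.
8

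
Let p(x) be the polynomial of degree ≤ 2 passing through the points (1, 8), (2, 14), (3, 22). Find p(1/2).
23/4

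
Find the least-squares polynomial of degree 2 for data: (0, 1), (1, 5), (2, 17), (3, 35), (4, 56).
18/35 + (18/7)x + (20/7)x²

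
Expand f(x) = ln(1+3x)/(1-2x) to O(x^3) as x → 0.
3*x + 3*x**2/2 + O(x**3)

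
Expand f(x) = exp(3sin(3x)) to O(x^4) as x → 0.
1 + 9*x + 81*x**2/2 + 108*x**3 + O(x**4)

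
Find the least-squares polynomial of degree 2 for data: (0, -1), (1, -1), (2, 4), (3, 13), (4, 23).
-48/35 + (-23/35)x + (12/7)x²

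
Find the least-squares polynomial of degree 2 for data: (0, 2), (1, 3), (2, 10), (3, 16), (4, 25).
54/35 + (113/70)x + (15/14)x²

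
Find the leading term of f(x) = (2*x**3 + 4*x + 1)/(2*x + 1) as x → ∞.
x**2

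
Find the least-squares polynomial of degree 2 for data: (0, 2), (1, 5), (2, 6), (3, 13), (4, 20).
12/5 + (2/5)x + x²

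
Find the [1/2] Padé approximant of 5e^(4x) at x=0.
(20*x/3 + 5)/(8*x**2/3 - 8*x/3 + 1)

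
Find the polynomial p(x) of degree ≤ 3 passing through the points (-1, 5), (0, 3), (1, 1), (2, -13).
3 - 2*x**3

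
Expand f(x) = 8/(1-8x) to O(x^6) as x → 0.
8 + 64*x + 512*x**2 + 4096*x**3 + 32768*x**4 + 262144*x**5 + O(x**6)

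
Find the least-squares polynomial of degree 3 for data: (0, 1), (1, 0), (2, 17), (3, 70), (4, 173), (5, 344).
65/63 + (-967/189)x + (11/9)x² + (73/27)x³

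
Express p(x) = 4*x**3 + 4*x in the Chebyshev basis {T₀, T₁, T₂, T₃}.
(7)T₁ + T₃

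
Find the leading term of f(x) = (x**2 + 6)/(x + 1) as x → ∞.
x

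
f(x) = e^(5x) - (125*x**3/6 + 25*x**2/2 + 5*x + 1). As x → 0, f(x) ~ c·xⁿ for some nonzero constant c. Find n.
4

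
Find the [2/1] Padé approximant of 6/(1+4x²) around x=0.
6 - 24*x**2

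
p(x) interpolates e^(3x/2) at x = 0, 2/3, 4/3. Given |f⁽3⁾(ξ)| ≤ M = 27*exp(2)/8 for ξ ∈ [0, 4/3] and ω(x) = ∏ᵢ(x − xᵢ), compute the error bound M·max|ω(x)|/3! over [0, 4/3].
sqrt(3)*exp(2)/27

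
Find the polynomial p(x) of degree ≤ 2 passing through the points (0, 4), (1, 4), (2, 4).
4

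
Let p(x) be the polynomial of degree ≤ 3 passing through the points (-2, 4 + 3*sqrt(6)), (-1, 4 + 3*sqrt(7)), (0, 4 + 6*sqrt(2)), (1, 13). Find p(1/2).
-15*sqrt(7)/16 + 3*sqrt(6)/16 + 109/16 + 45*sqrt(2)/8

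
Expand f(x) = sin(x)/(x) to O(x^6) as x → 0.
1 - x**2/6 + x**4/120 + O(x**6)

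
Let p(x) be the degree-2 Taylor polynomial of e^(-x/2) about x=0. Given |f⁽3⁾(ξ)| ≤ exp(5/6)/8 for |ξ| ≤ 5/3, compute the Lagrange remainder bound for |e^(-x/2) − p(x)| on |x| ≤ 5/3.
125*exp(5/6)/1296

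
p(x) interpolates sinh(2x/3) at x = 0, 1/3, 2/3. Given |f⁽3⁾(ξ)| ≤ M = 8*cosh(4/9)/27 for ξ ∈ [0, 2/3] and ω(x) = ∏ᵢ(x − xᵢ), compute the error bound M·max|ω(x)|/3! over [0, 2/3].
8*sqrt(3)*cosh(4/9)/19683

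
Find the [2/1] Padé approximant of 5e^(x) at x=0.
(5*x**2/6 + 10*x/3 + 5)/(1 - x/3)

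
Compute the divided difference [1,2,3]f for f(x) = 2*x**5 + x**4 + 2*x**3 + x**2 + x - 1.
218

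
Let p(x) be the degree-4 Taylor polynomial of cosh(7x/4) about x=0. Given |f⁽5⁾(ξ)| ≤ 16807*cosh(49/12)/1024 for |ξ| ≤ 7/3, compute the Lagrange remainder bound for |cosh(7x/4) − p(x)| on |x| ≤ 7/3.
282475249*cosh(49/12)/29859840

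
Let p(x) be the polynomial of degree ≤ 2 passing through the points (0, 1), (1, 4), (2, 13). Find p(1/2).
7/4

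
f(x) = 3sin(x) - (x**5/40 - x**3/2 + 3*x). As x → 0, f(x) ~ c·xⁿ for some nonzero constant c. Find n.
7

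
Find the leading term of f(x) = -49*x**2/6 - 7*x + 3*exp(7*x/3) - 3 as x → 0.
343*x**3/54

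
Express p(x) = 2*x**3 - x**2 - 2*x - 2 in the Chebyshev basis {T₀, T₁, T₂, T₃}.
(-5/2)T₀ + (-1/2)T₁ + (-1/2)T₂ + (1/2)T₃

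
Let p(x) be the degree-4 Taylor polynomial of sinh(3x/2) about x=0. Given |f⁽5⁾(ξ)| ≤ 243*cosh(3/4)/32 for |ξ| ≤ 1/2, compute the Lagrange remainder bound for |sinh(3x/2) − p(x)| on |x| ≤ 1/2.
81*cosh(3/4)/40960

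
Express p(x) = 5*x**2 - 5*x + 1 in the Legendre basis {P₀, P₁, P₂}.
(8/3)P₀ + (-5)P₁ + (10/3)P₂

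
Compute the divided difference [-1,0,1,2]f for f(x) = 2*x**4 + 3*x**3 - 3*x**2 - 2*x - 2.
7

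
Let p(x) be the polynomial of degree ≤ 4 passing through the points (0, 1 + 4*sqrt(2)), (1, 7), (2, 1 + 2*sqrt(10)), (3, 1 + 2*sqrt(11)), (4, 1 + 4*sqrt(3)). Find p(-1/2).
-299/16 - 45*sqrt(11)/16 + 35*sqrt(3)/32 + 315*sqrt(2)/32 + 189*sqrt(10)/32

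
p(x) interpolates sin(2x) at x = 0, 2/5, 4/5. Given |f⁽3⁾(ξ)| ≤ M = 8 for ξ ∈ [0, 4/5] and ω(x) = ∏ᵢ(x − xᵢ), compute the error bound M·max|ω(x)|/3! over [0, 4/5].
64*sqrt(3)/3375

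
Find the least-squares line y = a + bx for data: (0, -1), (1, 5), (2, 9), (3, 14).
a = -3/5, b = 49/10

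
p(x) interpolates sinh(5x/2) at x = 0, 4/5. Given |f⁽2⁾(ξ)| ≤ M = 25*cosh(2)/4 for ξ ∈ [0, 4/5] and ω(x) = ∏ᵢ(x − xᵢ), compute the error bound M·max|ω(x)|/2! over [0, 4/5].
cosh(2)/2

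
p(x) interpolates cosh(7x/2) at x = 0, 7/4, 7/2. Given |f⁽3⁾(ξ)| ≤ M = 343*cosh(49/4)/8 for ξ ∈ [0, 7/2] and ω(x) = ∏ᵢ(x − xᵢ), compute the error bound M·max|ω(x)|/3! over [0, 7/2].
117649*sqrt(3)*cosh(49/4)/13824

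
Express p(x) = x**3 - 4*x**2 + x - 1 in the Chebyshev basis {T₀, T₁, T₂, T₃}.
(-3)T₀ + (7/4)T₁ + (-2)T₂ + (1/4)T₃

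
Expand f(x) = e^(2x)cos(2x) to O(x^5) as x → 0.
1 + 2*x - 8*x**3/3 - 8*x**4/3 + O(x**5)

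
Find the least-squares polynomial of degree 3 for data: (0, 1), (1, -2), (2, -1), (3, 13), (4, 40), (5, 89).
15/14 + (-379/84)x + (1/4)x² + (5/6)x³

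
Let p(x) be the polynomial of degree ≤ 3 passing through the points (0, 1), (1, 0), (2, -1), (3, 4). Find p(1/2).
7/8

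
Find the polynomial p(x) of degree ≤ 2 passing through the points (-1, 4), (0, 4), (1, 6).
x**2 + x + 4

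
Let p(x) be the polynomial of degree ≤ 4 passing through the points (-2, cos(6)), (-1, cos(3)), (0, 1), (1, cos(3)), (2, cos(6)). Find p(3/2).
21*cos(3)/16 - 35/64 + 15*cos(6)/64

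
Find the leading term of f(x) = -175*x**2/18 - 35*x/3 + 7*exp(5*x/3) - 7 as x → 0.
875*x**3/162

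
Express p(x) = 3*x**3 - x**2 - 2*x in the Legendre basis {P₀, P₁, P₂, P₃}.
(-1/3)P₀ + (-1/5)P₁ + (-2/3)P₂ + (6/5)P₃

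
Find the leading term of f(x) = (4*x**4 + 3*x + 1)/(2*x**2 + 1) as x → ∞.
2*x**2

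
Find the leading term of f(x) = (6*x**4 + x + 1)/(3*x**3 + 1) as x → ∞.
2*x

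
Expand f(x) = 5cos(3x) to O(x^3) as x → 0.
5 - 45*x**2/2 + O(x**3)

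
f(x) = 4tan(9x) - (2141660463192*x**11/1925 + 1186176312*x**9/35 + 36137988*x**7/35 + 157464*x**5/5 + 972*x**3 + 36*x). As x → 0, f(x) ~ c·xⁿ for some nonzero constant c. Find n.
13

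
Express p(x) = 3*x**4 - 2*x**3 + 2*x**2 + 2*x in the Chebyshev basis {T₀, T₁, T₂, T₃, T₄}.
(17/8)T₀ + (1/2)T₁ + (5/2)T₂ + (-1/2)T₃ + (3/8)T₄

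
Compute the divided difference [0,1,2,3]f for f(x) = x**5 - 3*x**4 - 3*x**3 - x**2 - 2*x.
4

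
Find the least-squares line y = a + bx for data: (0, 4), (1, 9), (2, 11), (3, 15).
a = 9/2, b = 7/2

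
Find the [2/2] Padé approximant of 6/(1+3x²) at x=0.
6/(3*x**2 + 1)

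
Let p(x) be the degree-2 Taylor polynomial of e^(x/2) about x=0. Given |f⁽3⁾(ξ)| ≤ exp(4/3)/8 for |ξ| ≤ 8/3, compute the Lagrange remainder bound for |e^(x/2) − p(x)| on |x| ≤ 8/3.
32*exp(4/3)/81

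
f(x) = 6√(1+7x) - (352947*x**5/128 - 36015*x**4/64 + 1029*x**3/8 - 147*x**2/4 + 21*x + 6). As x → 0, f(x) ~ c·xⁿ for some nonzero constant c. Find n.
6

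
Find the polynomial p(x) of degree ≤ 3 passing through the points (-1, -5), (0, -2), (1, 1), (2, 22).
3*x**3 - 2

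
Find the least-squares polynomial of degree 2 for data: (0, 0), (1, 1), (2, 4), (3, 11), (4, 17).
-1/5 + (2/5)x + x²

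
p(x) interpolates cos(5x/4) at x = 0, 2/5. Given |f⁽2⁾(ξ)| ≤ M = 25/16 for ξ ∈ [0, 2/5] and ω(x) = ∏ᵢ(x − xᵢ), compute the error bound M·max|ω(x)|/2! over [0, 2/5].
1/32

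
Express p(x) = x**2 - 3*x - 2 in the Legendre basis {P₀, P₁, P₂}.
(-5/3)P₀ + (-3)P₁ + (2/3)P₂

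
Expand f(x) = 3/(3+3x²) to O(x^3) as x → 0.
1 - x**2 + O(x**3)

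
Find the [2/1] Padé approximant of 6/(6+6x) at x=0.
1/(x + 1)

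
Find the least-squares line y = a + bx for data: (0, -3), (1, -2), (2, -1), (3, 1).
a = -16/5, b = 13/10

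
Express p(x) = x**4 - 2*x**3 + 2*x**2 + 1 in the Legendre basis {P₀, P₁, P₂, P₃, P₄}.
(28/15)P₀ + (-6/5)P₁ + (40/21)P₂ + (-4/5)P₃ + (8/35)P₄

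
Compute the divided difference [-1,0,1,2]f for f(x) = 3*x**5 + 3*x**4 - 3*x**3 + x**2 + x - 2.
18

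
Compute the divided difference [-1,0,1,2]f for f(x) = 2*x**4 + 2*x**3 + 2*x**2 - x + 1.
6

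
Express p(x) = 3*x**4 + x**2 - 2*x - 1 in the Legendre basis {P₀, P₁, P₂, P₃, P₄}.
(-1/15)P₀ + (-2)P₁ + (50/21)P₂ + (24/35)P₄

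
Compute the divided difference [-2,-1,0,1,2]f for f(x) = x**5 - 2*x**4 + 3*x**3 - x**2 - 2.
-2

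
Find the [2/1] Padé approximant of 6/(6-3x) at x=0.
1/(1 - x/2)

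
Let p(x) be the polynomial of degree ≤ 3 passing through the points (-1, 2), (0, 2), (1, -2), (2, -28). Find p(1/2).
13/8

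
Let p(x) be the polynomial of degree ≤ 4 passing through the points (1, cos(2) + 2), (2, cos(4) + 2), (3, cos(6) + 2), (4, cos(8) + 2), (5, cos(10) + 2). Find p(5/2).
15*cos(4)/32 + 3*cos(10)/128 - 5*cos(2)/128 - 5*cos(8)/32 + 45*cos(6)/64 + 2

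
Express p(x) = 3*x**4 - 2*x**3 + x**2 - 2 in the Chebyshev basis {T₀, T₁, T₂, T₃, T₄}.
(-3/8)T₀ + (-3/2)T₁ + (2)T₂ + (-1/2)T₃ + (3/8)T₄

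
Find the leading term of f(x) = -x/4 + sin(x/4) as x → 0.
-x**3/384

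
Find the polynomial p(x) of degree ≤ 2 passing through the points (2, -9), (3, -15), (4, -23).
-x**2 - x - 3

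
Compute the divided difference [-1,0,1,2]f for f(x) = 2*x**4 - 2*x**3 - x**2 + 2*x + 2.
2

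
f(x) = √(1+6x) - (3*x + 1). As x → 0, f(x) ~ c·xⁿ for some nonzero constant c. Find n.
2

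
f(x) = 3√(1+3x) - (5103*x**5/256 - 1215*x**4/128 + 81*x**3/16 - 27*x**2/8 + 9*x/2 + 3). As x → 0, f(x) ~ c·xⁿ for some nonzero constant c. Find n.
6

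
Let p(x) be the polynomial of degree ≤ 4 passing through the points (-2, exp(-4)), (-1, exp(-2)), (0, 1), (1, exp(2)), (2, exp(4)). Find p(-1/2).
(-5 + 60*exp(2) + (-20*exp(2) + 90 + 3*exp(4))*exp(4))*exp(-4)/128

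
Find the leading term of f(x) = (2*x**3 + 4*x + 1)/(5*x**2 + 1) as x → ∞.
2*x/5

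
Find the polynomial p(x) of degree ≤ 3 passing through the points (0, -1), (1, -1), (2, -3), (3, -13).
-x**3 + 2*x**2 - x - 1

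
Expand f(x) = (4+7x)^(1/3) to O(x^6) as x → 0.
2**(2/3) + 7*2**(2/3)*x/12 - 49*2**(2/3)*x**2/144 + 1715*2**(2/3)*x**3/5184 - 12005*2**(2/3)*x**4/31104 + 184877*2**(2/3)*x**5/373248 + O(x**6)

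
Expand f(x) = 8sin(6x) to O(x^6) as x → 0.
48*x - 288*x**3 + 2592*x**5/5 + O(x**6)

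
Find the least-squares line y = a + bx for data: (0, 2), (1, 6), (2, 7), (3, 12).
a = 21/10, b = 31/10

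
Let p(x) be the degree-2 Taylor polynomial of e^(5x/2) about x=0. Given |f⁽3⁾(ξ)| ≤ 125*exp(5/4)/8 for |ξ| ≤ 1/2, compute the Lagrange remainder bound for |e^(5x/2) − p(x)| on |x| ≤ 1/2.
125*exp(5/4)/384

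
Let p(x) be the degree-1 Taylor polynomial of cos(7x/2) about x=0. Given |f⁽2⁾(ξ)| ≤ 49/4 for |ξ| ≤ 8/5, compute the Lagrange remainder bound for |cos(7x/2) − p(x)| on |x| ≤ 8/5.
392/25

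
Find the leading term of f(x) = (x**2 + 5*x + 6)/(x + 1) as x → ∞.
x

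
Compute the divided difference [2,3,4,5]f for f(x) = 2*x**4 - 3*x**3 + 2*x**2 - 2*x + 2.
25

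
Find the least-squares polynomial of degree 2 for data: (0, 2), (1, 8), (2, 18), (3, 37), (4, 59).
72/35 + (181/70)x + (41/14)x²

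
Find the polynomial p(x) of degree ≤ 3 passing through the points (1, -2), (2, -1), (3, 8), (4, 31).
x**3 - 2*x**2 - 1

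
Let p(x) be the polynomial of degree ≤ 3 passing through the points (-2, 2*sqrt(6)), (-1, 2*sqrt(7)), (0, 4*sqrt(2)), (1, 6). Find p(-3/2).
-5*sqrt(2)/4 + 3/8 + 5*sqrt(6)/8 + 15*sqrt(7)/8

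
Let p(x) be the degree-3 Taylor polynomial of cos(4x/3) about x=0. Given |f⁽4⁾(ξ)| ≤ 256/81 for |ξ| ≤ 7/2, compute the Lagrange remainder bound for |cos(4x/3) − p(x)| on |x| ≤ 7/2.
4802/243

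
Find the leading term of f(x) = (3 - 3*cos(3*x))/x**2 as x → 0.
27/2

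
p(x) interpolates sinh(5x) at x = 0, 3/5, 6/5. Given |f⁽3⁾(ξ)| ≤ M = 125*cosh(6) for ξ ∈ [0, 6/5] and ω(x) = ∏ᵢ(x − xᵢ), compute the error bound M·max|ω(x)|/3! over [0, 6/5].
sqrt(3)*cosh(6)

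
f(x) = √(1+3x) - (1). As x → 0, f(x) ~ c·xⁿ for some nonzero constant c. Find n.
1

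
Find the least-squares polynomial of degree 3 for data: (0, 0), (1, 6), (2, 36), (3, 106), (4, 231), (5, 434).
-3/14 + (115/84)x + (5/2)x² + (35/12)x³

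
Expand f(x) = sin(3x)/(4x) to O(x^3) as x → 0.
3/4 - 9*x**2/8 + O(x**3)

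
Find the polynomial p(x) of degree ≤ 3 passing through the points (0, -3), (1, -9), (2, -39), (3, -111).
-3*x**3 - 3*x**2 - 3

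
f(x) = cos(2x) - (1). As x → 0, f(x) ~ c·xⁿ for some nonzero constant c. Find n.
2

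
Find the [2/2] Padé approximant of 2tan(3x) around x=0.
6*x/(1 - 3*x**2)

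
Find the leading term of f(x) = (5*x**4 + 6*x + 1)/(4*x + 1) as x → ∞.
5*x**3/4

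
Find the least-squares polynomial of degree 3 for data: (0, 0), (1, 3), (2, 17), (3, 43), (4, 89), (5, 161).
-3/14 + (121/84)x + (11/7)x² + (11/12)x³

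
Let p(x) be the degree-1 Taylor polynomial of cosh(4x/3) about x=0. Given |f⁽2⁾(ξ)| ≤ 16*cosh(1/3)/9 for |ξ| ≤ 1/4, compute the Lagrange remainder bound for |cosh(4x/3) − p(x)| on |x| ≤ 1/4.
cosh(1/3)/18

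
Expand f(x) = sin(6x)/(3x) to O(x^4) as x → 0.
2 - 12*x**2 + O(x**4)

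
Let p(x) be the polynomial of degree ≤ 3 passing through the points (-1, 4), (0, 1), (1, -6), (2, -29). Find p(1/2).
-5/4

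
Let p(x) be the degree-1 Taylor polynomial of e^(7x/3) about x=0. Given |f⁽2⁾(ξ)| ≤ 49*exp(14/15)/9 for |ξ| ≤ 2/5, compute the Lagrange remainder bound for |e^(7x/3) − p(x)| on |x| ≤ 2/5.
98*exp(14/15)/225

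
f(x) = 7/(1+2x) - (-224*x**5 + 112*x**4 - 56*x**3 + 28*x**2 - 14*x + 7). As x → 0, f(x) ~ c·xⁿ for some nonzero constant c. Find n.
6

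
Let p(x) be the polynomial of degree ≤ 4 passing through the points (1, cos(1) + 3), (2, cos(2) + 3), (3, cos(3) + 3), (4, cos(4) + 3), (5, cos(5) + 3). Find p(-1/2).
1485*cos(3)/64 + 315*cos(5)/128 + 3 + 1155*cos(1)/128 - 385*cos(4)/32 - 693*cos(2)/32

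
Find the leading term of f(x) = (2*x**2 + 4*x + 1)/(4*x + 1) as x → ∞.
x/2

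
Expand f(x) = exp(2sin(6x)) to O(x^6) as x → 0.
1 + 12*x + 72*x**2 + 216*x**3 - 14904*x**5/5 + O(x**6)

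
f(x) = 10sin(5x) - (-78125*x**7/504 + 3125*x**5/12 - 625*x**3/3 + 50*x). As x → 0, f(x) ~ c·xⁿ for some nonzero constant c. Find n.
9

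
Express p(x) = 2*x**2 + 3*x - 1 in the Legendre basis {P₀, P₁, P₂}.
(-1/3)P₀ + (3)P₁ + (4/3)P₂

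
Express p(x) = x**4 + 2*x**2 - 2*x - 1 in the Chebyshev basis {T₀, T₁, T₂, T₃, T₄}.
(3/8)T₀ + (-2)T₁ + (3/2)T₂ + (1/8)T₄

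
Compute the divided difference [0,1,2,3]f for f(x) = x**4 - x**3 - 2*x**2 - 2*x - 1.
5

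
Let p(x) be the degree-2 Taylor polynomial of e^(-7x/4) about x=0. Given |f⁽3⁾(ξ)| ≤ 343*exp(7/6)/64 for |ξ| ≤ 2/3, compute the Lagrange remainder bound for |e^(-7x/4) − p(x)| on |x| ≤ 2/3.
343*exp(7/6)/1296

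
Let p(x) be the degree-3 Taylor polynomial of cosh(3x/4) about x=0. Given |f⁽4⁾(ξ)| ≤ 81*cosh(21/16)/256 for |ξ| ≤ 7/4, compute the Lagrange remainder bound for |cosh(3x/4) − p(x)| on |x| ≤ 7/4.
64827*cosh(21/16)/524288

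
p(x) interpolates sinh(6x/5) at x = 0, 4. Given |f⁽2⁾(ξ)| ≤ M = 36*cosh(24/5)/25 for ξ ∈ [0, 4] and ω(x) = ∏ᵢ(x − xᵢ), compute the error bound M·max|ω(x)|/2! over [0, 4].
72*cosh(24/5)/25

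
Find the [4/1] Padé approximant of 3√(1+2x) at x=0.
(9*x**4/40 - 3*x**3/5 + 27*x**2/10 + 36*x/5 + 3)/(7*x/5 + 1)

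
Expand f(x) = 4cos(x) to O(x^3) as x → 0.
4 - 2*x**2 + O(x**3)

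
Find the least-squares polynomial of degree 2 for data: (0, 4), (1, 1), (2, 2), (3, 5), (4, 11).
27/7 + (-137/35)x + (10/7)x²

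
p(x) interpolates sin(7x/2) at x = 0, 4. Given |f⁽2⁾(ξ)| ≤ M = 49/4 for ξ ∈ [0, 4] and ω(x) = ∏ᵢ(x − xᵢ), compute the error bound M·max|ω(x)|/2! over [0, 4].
49/2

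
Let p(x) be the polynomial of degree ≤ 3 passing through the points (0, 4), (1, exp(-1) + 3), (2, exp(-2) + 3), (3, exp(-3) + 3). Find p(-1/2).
(-35*exp(2) - 5 + 21*e + 83*exp(3))*exp(-3)/16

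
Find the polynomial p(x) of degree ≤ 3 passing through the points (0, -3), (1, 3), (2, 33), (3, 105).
3*x**3 + 3*x**2 - 3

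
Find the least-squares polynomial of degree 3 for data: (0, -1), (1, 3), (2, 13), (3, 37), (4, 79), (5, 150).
-67/63 + (1339/378)x + (-139/252)x² + (127/108)x³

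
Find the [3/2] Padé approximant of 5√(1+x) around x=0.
(5*x**3/32 + 45*x**2/16 + 15*x/2 + 5)/(3*x**2/16 + x + 1)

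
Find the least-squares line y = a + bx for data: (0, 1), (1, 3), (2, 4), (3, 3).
a = 17/10, b = 7/10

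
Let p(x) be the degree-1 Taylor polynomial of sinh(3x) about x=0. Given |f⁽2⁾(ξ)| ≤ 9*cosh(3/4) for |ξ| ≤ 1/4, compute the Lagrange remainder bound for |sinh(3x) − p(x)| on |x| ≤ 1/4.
9*cosh(3/4)/32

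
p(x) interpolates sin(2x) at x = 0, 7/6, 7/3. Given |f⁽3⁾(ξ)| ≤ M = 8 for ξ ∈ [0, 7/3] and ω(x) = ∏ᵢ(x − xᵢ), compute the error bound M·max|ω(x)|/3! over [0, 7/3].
343*sqrt(3)/729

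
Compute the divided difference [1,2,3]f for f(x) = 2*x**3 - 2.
12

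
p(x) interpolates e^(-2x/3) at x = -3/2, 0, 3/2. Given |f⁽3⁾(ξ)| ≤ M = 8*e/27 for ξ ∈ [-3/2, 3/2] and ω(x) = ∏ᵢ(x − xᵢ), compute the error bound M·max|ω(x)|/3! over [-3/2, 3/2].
sqrt(3)*e/27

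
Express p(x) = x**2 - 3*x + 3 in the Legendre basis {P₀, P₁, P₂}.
(10/3)P₀ + (-3)P₁ + (2/3)P₂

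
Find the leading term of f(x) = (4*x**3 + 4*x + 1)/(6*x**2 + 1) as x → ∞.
2*x/3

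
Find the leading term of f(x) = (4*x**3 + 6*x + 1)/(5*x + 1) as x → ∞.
4*x**2/5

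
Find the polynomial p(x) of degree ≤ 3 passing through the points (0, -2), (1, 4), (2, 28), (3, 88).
3*x**3 + 3*x - 2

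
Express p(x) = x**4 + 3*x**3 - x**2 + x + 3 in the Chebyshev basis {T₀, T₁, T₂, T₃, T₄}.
(23/8)T₀ + (13/4)T₁ + (3/4)T₃ + (1/8)T₄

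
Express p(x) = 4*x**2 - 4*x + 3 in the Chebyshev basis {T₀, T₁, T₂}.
(5)T₀ + (-4)T₁ + (2)T₂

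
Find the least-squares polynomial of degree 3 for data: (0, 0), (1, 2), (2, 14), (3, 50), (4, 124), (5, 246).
8/63 + (65/189)x + (-61/63)x² + (58/27)x³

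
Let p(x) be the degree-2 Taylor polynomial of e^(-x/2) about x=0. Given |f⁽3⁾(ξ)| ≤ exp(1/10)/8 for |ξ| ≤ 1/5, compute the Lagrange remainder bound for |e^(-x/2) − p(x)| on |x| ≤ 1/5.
exp(1/10)/6000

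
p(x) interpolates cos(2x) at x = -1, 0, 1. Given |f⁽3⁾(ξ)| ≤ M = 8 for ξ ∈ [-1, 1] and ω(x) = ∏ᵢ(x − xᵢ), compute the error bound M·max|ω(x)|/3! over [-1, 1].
8*sqrt(3)/27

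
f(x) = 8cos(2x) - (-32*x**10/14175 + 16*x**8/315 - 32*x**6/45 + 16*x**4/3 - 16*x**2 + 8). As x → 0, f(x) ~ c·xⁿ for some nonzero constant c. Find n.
12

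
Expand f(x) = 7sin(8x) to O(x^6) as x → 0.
56*x - 1792*x**3/3 + 28672*x**5/15 + O(x**6)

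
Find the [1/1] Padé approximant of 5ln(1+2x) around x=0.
10*x/(x + 1)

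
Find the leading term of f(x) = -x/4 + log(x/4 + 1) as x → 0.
-x**2/32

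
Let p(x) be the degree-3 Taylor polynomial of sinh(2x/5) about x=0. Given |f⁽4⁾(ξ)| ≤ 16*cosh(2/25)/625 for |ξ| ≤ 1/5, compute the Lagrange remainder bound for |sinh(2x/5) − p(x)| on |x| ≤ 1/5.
2*cosh(2/25)/1171875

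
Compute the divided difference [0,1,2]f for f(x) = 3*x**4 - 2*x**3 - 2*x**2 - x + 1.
13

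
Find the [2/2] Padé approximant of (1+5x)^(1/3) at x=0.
(175*x**2/27 + 35*x/6 + 1)/(125*x**2/54 + 25*x/6 + 1)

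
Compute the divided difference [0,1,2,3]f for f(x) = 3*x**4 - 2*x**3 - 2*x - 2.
16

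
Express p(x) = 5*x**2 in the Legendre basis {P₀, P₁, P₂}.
(5/3)P₀ + (10/3)P₂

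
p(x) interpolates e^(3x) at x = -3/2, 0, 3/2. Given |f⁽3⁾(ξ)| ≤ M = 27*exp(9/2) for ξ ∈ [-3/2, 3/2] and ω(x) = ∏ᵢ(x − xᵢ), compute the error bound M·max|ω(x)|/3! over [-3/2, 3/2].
27*sqrt(3)*exp(9/2)/8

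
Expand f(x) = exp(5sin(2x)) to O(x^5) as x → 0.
1 + 10*x + 50*x**2 + 160*x**3 + 350*x**4 + O(x**5)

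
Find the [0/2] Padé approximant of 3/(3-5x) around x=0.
1/(1 - 5*x/3)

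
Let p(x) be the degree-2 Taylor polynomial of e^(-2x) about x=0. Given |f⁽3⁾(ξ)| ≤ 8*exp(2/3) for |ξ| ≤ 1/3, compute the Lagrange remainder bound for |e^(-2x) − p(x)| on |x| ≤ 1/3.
4*exp(2/3)/81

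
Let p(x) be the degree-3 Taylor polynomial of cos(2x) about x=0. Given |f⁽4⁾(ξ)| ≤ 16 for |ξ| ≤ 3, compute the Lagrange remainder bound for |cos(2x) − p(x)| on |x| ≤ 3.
54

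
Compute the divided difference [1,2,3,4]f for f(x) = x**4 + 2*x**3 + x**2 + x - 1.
12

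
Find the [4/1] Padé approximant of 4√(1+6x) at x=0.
(243*x**4/10 - 108*x**3/5 + 162*x**2/5 + 144*x/5 + 4)/(21*x/5 + 1)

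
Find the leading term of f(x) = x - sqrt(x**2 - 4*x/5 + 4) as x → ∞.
2/5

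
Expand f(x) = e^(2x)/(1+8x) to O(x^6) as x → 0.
1 - 6*x + 50*x**2 - 1196*x**3/3 + 3190*x**4 - 382796*x**5/15 + O(x**6)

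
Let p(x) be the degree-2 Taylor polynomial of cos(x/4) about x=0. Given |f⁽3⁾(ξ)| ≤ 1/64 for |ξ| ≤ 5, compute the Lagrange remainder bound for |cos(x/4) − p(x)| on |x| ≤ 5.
125/384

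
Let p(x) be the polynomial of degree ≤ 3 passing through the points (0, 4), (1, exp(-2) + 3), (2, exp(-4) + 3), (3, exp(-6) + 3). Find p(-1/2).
(-35*exp(4) - 5 + 21*exp(2) + 83*exp(6))*exp(-6)/16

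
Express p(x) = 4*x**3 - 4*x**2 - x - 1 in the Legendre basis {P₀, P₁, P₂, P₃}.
(-7/3)P₀ + (7/5)P₁ + (-8/3)P₂ + (8/5)P₃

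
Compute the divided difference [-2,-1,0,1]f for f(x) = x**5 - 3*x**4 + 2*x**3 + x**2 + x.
13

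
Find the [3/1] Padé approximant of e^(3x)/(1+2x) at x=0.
(171*x**3/8 + 45*x**2/4 + 39*x/4 + 1)/(35*x/4 + 1)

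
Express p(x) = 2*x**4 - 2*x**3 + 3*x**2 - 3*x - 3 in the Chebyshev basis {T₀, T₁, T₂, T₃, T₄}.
(-3/4)T₀ + (-9/2)T₁ + (5/2)T₂ + (-1/2)T₃ + (1/4)T₄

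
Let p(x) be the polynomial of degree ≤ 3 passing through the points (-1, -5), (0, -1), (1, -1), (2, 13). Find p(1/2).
-13/8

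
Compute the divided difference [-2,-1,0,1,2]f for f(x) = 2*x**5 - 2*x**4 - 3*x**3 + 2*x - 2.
-2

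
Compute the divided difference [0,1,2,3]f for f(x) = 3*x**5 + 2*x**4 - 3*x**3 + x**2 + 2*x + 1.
84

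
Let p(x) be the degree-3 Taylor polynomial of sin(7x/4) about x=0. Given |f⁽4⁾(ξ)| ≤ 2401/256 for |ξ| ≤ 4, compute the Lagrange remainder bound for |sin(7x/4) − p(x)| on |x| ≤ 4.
2401/24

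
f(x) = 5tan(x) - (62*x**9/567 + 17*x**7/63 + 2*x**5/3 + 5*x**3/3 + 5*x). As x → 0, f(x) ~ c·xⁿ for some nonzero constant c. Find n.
11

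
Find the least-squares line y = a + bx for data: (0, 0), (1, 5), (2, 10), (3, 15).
a = 0, b = 5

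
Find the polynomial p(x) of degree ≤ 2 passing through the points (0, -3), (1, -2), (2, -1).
x - 3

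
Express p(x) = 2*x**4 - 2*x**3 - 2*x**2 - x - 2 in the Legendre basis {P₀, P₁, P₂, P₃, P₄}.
(-34/15)P₀ + (-11/5)P₁ + (-4/21)P₂ + (-4/5)P₃ + (16/35)P₄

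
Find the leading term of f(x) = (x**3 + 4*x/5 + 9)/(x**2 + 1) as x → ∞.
x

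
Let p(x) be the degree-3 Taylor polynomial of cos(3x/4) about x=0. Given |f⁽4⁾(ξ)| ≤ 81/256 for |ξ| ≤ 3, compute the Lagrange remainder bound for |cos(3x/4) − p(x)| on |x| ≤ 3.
2187/2048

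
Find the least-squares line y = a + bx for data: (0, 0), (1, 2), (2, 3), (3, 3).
a = 1/2, b = 1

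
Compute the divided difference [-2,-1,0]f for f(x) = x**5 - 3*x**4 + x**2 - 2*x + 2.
-35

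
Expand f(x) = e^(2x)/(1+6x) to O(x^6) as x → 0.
1 - 4*x + 26*x**2 - 464*x**3/3 + 2786*x**4/3 - 83576*x**5/15 + O(x**6)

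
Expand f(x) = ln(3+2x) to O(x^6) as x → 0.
log(3) + 2*x/3 - 2*x**2/9 + 8*x**3/81 - 4*x**4/81 + 32*x**5/1215 + O(x**6)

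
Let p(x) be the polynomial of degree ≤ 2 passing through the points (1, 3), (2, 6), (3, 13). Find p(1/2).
3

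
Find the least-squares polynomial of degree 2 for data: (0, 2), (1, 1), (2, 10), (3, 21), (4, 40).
8/5 + (-12/5)x + (3)x²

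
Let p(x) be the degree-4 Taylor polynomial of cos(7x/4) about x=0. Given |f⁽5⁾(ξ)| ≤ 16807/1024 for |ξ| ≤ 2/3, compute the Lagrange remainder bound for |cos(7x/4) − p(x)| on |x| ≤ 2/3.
16807/933120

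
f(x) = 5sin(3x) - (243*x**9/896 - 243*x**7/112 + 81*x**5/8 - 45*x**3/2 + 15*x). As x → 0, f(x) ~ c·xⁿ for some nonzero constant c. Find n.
11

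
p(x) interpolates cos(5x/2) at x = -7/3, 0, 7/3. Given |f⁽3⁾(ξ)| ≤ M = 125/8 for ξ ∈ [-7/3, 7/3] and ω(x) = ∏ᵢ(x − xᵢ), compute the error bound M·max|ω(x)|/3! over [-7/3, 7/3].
42875*sqrt(3)/5832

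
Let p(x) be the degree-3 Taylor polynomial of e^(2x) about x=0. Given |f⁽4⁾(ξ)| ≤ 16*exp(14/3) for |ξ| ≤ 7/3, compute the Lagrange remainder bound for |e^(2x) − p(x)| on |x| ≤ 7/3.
4802*exp(14/3)/243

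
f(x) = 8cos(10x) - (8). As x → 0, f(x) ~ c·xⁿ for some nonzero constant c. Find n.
2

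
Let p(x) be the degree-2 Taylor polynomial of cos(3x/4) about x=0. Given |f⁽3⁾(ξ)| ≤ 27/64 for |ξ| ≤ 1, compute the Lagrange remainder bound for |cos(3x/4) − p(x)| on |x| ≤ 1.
9/128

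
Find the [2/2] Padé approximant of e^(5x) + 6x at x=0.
(85*x**2/12 + 149*x/14 + 1)/(-125*x**2/84 - 5*x/14 + 1)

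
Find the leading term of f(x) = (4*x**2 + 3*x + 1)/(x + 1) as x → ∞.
4*x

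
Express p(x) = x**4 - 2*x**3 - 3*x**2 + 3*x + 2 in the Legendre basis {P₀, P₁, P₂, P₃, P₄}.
(6/5)P₀ + (9/5)P₁ + (-10/7)P₂ + (-4/5)P₃ + (8/35)P₄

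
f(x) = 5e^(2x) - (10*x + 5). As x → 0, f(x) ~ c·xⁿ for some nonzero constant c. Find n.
2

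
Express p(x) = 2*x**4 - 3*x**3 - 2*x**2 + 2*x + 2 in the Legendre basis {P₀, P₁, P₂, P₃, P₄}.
(26/15)P₀ + (1/5)P₁ + (-4/21)P₂ + (-6/5)P₃ + (16/35)P₄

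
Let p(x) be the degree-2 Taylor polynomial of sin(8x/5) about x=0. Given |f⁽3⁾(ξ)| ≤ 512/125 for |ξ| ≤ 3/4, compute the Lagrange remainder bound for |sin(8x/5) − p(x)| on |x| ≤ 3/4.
36/125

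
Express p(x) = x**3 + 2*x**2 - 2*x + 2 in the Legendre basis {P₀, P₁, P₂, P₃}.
(8/3)P₀ + (-7/5)P₁ + (4/3)P₂ + (2/5)P₃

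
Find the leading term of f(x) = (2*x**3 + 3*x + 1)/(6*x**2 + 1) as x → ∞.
x/3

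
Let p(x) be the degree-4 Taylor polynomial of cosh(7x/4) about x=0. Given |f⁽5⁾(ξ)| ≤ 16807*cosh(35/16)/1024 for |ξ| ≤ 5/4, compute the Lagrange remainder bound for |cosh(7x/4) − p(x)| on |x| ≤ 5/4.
10504375*cosh(35/16)/25165824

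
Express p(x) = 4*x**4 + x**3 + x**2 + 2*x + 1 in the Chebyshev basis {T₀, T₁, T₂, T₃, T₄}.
(3)T₀ + (11/4)T₁ + (5/2)T₂ + (1/4)T₃ + (1/2)T₄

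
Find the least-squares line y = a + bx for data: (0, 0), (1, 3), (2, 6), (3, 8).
a = 1/5, b = 27/10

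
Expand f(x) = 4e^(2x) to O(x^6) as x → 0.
4 + 8*x + 8*x**2 + 16*x**3/3 + 8*x**4/3 + 16*x**5/15 + O(x**6)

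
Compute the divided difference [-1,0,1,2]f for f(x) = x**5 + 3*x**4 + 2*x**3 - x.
13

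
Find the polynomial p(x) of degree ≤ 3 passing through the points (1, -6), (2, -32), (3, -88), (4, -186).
-2*x**3 - 3*x**2 - 3*x + 2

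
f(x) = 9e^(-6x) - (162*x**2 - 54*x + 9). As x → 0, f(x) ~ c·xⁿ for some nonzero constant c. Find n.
3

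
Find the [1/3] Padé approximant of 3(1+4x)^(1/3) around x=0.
(10*x + 3)/(64*x**3/81 - 8*x**2/9 + 2*x + 1)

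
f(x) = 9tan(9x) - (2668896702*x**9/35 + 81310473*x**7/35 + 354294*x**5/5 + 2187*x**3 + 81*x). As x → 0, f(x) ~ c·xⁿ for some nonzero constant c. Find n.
11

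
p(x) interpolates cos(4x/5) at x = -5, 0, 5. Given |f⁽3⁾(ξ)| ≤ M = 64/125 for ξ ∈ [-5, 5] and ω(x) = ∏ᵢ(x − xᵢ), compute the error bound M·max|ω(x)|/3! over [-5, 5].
64*sqrt(3)/27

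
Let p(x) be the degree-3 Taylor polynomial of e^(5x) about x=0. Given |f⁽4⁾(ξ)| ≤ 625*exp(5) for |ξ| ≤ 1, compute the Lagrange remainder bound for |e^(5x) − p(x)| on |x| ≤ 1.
625*exp(5)/24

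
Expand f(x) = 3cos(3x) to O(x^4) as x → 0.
3 - 27*x**2/2 + O(x**4)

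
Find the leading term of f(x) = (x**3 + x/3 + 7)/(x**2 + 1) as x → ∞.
x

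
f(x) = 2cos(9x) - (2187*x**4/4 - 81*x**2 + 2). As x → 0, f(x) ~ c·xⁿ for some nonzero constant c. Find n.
6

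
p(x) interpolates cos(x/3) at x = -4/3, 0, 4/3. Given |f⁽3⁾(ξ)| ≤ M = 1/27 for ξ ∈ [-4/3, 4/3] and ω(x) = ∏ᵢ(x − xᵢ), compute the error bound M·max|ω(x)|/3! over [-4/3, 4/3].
64*sqrt(3)/19683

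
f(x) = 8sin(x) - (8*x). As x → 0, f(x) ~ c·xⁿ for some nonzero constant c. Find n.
3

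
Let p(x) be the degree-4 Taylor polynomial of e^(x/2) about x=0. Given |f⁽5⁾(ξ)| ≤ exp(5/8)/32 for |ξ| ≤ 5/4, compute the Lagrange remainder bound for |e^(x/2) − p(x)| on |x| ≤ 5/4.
625*exp(5/8)/786432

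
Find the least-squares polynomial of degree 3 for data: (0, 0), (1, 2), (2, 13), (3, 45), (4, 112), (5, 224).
1/21 + (88/63)x + (-67/42)x² + (37/18)x³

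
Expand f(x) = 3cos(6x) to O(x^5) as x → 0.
3 - 54*x**2 + 162*x**4 + O(x**5)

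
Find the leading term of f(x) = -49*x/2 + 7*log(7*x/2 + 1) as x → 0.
-343*x**2/8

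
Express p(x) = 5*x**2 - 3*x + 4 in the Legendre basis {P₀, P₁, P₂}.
(17/3)P₀ + (-3)P₁ + (10/3)P₂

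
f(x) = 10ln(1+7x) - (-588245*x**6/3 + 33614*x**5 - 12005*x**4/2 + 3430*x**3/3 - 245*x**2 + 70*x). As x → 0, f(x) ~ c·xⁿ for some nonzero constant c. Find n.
7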